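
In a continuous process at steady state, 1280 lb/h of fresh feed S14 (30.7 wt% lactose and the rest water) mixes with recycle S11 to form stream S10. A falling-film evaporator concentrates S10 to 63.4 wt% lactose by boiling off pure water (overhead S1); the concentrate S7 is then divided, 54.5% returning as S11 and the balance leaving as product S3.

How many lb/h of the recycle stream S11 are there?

742.4 lb/h

Overall lactose balance (none leaves overhead): lactose in fresh feed = lactose in product, i.e. 1280×0.307 = (1−0.545)·S7·0.634.
S7 = 392.96/(0.634×0.455) = 1362.2 lb/h.
Recycle S11 = 0.545×1362.2 = 742.41 lb/h.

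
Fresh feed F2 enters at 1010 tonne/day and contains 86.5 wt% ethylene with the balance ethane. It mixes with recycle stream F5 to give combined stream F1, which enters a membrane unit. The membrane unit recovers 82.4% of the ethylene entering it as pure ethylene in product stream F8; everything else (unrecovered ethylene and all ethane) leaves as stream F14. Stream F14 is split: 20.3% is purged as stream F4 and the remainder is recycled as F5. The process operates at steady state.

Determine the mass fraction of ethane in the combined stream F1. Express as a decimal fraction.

0.3979

ethane enters only via F2 and leaves only via the purge: 1010×0.135 = 0.203×(ethane in F14), and the membrane unit passes all ethane, so ethane in F1 = ethane in F14 = 671.67 tonne/day.
ethylene in F1: m_A = 1010×0.865 + (1−0.203)·(1−0.824)·m_A, so m_A = 873.65/0.8597 = 1016.2 tonne/day.
F1 = 1016.2 + 671.67 = 1687.9 tonne/day.
ethane fraction in F1 = 671.67/1687.9 = 0.3979.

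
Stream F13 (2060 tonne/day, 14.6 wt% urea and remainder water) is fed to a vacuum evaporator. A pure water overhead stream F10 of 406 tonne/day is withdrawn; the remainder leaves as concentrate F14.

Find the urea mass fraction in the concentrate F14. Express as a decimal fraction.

0.1818

urea is not removed: 2060×0.146 = 300.76 tonne/day of urea enters F14.
Concentrate = 2060 − 406 = 1654 tonne/day.
Mass fraction = 300.76/1654 = 0.1818.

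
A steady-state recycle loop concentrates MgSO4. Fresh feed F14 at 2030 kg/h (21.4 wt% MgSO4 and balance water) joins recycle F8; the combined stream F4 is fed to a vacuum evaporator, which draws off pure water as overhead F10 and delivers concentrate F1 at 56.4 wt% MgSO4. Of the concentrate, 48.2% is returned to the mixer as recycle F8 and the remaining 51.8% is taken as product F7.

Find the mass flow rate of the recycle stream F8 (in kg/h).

716.7 kg/h

Overall MgSO4 balance (none leaves overhead): MgSO4 in fresh feed = MgSO4 in product, i.e. 2030×0.214 = (1−0.482)·F1·0.564.
F1 = 434.42/(0.564×0.518) = 1487 kg/h.
Recycle F8 = 0.482×1487 = 716.72 kg/h.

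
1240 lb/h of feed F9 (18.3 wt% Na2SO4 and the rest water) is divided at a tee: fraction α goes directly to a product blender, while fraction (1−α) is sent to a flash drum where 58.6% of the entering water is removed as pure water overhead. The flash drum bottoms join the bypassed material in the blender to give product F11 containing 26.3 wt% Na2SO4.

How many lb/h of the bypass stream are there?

All 1240×0.183 = 226.92 lb/h of Na2SO4 reaches F11, so F11 = 226.92/0.263 = 862.81 lb/h and vapour = 377.19 lb/h.
The evaporator receives (1−α)·1240 of feed at 0.817 water and removes 0.586 of that water:
0.586×0.817×(1−α)×1240 = 377.19
(1−α) = 377.19/593.66 = 0.6354;  α = 0.3646.
Bypass flow = 0.3646×1240 = 452.16 lb/h.

452.2 lb/h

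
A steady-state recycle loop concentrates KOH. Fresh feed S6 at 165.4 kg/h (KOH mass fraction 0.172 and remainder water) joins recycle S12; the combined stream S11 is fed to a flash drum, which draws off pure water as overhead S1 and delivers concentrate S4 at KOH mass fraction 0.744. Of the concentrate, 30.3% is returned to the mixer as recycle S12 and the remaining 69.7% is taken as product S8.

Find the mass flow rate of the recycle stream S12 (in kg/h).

16.62 kg/h

Overall KOH balance (none leaves overhead): KOH in fresh feed = KOH in product, i.e. 165.4×0.172 = (1−0.303)·S4·0.744.
S4 = 28.449/(0.744×0.697) = 54.86 kg/h.
Recycle S12 = 0.303×54.86 = 16.623 kg/h.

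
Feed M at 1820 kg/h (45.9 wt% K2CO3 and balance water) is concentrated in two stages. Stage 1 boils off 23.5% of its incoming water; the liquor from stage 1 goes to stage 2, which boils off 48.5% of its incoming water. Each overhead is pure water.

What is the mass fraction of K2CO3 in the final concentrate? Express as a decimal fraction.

0.683

water in feed = 1820×0.541 = 984.62 kg/h.
After stage 1: water left = (1−0.235)×984.62 = 753.23; stream total = 1588.6 kg/h.
After stage 2: water left = (1−0.485)×753.23 = 387.92; final concentrate = 1223.3 kg/h.
K2CO3 fraction = 835.38/1223.3 = 0.683.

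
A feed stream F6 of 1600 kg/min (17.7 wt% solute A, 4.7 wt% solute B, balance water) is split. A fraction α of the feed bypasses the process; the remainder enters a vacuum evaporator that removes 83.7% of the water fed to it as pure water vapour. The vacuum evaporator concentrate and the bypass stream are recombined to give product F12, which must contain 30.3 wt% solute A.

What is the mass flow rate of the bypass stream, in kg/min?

575.6 kg/min

All 1600×0.177 = 283.2 kg/min of solute A reaches F12, so F12 = 283.2/0.303 = 934.65 kg/min and vapour = 665.35 kg/min.
The evaporator receives (1−α)·1600 of feed at 0.776 water and removes 0.837 of that water:
0.837×0.776×(1−α)×1600 = 665.35
(1−α) = 665.35/1039.2 = 0.6402;  α = 0.3598.
Bypass flow = 0.3598×1600 = 575.62 kg/min.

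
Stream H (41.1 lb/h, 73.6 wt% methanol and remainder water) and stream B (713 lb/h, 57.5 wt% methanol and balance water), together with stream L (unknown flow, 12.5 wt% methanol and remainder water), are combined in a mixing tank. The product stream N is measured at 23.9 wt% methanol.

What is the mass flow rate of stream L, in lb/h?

Let L be the unknown flow. Total out = 754.1 + L.
methanol balance: 440.22 + 0.125·L = 0.239·(754.1 + L)
(0.125 − 0.239)·L = 0.239×754.1 − 440.22 = -259.99
L = -259.99 / -0.114 = 2280.7 lb/h

2281 lb/h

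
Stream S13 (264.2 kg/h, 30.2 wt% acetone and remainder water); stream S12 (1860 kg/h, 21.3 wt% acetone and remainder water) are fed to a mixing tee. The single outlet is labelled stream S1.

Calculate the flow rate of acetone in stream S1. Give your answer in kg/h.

acetone out = acetone in = 264.2×0.302 + 1860×0.213 = 475.97 kg/h.

476 kg/h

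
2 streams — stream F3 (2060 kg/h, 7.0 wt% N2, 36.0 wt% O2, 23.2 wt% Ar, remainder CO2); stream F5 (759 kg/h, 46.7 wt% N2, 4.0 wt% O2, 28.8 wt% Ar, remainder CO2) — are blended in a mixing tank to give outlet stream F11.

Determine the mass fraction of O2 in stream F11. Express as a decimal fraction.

0.274

Total flow out = 2060 + 759 = 2819 kg/h.
O2 in = 2060×0.360 + 759×0.040 = 771.96 kg/h.
O2 mass fraction in F11 = 771.96/2819 = 0.274.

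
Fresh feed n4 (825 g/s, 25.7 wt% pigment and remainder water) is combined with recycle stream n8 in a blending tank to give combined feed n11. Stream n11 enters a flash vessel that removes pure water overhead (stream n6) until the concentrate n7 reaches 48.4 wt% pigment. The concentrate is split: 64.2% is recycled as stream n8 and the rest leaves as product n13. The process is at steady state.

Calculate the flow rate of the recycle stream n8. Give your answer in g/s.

785.6 g/s

Overall pigment balance (none leaves overhead): pigment in fresh feed = pigment in product, i.e. 825×0.257 = (1−0.642)·n7·0.484.
n7 = 212.03/(0.484×0.358) = 1223.7 g/s.
Recycle n8 = 0.642×1223.7 = 785.59 g/s.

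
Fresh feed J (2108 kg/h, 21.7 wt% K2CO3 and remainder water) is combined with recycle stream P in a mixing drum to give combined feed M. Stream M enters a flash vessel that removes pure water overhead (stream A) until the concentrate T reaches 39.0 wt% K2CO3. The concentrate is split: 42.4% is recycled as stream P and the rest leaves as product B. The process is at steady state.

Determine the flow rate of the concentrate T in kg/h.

2036 kg/h

Overall K2CO3 balance (none leaves overhead): K2CO3 in fresh feed = K2CO3 in product, i.e. 2108×0.217 = (1−0.424)·T·0.390.
T = 457.44/(0.390×0.576) = 2036.3 kg/h.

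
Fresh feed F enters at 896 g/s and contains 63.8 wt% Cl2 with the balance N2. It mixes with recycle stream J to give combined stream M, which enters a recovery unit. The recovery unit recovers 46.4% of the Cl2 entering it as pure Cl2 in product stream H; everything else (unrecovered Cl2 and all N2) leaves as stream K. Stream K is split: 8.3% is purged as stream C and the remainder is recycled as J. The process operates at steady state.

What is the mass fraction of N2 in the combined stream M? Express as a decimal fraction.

0.777

N2 enters only via F and leaves only via the purge: 896×0.362 = 0.083×(N2 in K), and the recovery unit passes all N2, so N2 in M = N2 in K = 3907.9 g/s.
Cl2 in M: m_A = 896×0.638 + (1−0.083)·(1−0.464)·m_A, so m_A = 571.65/0.5085 = 1124.2 g/s.
M = 1124.2 + 3907.9 = 5032.1 g/s.
N2 fraction in M = 3907.9/5032.1 = 0.777.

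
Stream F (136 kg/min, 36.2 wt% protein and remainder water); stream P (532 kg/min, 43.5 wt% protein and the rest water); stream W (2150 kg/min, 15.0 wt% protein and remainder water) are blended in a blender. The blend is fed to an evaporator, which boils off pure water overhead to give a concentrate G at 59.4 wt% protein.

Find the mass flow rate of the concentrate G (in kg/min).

1015 kg/min

protein entering = 136×0.362 + 532×0.435 + 2150×0.150 = 603.15 kg/min.
All protein reports to G, so G = 603.15/0.594 = 1015.4 kg/min.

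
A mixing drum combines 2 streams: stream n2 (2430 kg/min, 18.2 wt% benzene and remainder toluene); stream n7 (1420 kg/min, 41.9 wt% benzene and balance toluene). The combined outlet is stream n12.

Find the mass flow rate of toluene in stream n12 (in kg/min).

2813 kg/min

toluene out = toluene in = 2430×0.818 + 1420×0.581 = 2812.8 kg/min.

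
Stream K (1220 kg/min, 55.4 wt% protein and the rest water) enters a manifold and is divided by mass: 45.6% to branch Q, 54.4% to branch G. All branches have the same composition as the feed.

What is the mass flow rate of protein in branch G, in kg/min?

367.7 kg/min

Branch G total = 0.544×1220 = 663.68 kg/min.
protein in G = 0.554×663.68 = 367.68 kg/min.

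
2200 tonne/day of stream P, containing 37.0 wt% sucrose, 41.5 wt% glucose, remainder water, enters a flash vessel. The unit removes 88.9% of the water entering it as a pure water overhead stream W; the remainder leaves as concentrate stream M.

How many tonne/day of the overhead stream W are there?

420.5 tonne/day

water entering = 2200×0.215 = 473 tonne/day; overhead removed = 0.889×473 = 420.5 tonne/day.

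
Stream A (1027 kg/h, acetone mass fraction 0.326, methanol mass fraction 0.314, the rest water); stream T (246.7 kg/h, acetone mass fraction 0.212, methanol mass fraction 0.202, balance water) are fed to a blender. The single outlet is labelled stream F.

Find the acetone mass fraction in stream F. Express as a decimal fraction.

0.304

Total flow out = 1027 + 246.7 = 1273.7 kg/h.
acetone in = 1027×0.326 + 246.7×0.212 = 387.1 kg/h.
acetone mass fraction in F = 387.1/1273.7 = 0.304.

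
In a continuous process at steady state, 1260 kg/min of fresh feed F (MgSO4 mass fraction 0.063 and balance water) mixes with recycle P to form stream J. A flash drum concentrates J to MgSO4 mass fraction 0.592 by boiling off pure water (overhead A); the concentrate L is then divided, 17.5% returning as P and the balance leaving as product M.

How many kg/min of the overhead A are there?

Overall MgSO4 balance (none leaves overhead): MgSO4 in fresh feed = MgSO4 in product, i.e. 1260×0.063 = (1−0.175)·L·0.592.
L = 79.38/(0.592×0.825) = 162.53 kg/min.
Recycle P = 0.175×162.53 = 28.443 kg/min.
Combined feed J = 1260 + 28.443 = 1288.4 kg/min.
Overhead A = J − L = 1288.4 − 162.53 = 1125.9 kg/min.

1126 kg/min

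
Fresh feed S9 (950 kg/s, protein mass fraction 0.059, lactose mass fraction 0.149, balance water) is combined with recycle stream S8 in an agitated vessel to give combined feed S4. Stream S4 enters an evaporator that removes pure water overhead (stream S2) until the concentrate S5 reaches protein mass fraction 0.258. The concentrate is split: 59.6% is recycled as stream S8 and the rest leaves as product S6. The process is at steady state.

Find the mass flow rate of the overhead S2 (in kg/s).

Overall protein balance (none leaves overhead): protein in fresh feed = protein in product, i.e. 950×0.059 = (1−0.596)·S5·0.258.
S5 = 56.05/(0.258×0.404) = 537.74 kg/s.
Recycle S8 = 0.596×537.74 = 320.49 kg/s.
Combined feed S4 = 950 + 320.49 = 1270.5 kg/s.
Overhead S2 = S4 − S5 = 1270.5 − 537.74 = 732.75 kg/s.

732.8 kg/s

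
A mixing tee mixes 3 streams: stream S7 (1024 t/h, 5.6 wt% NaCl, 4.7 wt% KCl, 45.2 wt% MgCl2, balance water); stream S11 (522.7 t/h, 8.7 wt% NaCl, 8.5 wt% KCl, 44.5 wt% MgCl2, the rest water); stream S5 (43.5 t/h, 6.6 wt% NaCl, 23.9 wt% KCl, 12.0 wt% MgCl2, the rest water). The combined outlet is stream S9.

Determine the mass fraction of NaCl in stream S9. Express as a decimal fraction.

0.066

Total flow out = 1024 + 522.7 + 43.5 = 1590.2 t/h.
NaCl in = 1024×0.056 + 522.7×0.087 + 43.5×0.066 = 105.69 t/h.
NaCl mass fraction in S9 = 105.69/1590.2 = 0.066.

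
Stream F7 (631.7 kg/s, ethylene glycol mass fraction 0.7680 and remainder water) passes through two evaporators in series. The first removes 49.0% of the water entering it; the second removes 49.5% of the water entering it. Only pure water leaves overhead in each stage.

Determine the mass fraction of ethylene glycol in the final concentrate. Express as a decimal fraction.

water in feed = 631.7×0.232 = 146.55 kg/s.
After stage 1: water left = (1−0.490)×146.55 = 74.743; stream total = 559.89 kg/s.
After stage 2: water left = (1−0.495)×74.743 = 37.745; final concentrate = 522.89 kg/s.
ethylene glycol fraction = 485.15/522.89 = 0.9278.

0.9278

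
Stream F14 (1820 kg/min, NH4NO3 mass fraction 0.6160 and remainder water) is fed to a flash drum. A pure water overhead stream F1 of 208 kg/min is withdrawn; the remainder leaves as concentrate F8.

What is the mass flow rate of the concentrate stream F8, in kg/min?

Concentrate = 1820 − 208 = 1612 kg/min.

1612 kg/min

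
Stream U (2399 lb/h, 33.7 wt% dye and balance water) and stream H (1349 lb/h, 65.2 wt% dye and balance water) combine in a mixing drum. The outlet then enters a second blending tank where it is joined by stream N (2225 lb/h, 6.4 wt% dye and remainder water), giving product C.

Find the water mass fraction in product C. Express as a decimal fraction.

Overall, product flow = 5973 lb/h.
water in = 2399×0.663 + 1349×0.348 + 2225×0.936 = 4142.6 lb/h.
water fraction in C = 0.694.

0.694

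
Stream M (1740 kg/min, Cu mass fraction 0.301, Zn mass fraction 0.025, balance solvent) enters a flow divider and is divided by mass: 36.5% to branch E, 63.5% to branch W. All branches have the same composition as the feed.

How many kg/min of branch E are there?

635.1 kg/min

Branch E flow = 0.365×1740 = 635.1 kg/min.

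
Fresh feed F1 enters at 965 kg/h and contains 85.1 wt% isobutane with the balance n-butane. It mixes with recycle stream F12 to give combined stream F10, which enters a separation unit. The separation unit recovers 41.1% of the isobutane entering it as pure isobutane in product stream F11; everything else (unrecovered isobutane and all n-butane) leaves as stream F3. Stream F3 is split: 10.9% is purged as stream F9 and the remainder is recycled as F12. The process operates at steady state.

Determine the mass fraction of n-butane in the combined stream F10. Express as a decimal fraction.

0.433

n-butane enters only via F1 and leaves only via the purge: 965×0.149 = 0.109×(n-butane in F3), and the separation unit passes all n-butane, so n-butane in F10 = n-butane in F3 = 1319.1 kg/h.
isobutane in F10: m_A = 965×0.851 + (1−0.109)·(1−0.411)·m_A, so m_A = 821.22/0.4752 = 1728.1 kg/h.
F10 = 1728.1 + 1319.1 = 3047.3 kg/h.
n-butane fraction in F10 = 1319.1/3047.3 = 0.433.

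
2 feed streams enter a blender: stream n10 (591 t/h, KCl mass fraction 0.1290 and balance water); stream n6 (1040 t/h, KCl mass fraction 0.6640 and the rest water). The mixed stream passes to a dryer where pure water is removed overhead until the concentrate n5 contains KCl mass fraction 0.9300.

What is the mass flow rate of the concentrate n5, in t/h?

824.5 t/h

KCl entering = 591×0.129 + 1040×0.664 = 766.8 t/h.
All KCl reports to n5, so n5 = 766.8/0.930 = 824.52 t/h.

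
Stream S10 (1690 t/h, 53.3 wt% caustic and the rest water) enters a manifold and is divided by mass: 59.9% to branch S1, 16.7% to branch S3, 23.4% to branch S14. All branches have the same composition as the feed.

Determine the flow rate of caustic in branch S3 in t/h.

150.4 t/h

Branch S3 total = 0.167×1690 = 282.23 t/h.
caustic in S3 = 0.533×282.23 = 150.43 t/h.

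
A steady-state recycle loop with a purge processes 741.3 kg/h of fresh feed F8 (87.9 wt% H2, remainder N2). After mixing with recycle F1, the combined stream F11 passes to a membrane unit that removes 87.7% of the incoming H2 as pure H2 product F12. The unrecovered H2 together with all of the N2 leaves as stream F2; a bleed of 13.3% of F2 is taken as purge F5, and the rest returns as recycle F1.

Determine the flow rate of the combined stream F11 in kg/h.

1404 kg/h

N2 enters only via F8 and leaves only via the purge: 741.3×0.121 = 0.133×(N2 in F2), and the membrane unit passes all N2, so N2 in F11 = N2 in F2 = 674.42 kg/h.
H2 in F11: m_A = 741.3×0.879 + (1−0.133)·(1−0.877)·m_A, so m_A = 651.6/0.8934 = 729.39 kg/h.
F11 = 729.39 + 674.42 = 1403.8 kg/h.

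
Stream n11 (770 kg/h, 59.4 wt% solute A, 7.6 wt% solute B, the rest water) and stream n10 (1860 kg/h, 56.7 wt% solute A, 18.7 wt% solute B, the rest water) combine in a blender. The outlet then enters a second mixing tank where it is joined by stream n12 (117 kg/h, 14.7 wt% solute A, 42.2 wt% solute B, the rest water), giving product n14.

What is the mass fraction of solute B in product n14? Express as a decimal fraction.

Overall, product flow = 2747 kg/h.
solute B in = 770×0.076 + 1860×0.187 + 117×0.422 = 455.71 kg/h.
solute B fraction in n14 = 0.1659.

0.1659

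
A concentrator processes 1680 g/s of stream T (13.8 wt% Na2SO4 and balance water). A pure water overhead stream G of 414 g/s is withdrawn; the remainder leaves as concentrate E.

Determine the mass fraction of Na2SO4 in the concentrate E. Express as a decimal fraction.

0.183

Na2SO4 is not removed: 1680×0.138 = 231.84 g/s of Na2SO4 enters E.
Concentrate = 1680 − 414 = 1266 g/s.
Mass fraction = 231.84/1266 = 0.183.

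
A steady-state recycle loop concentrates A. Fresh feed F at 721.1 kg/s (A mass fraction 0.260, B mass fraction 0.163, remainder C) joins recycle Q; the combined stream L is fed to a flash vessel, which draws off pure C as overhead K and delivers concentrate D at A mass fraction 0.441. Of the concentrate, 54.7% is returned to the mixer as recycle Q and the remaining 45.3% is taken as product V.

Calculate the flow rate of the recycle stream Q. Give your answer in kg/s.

Overall A balance (none leaves overhead): A in fresh feed = A in product, i.e. 721.1×0.260 = (1−0.547)·D·0.441.
D = 187.49/(0.441×0.453) = 938.5 kg/s.
Recycle Q = 0.547×938.5 = 513.36 kg/s.

513.4 kg/s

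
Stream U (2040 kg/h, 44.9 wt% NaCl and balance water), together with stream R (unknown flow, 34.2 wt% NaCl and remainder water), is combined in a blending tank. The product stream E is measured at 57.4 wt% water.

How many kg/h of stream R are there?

Let R be the unknown flow. Total out = 2040 + R.
water balance: 1124 + 0.658·R = 0.574·(2040 + R)
(0.658 − 0.574)·R = 0.574×2040 − 1124 = 46.92
R = 46.92 / 0.084 = 558.57 kg/h

558.6 kg/h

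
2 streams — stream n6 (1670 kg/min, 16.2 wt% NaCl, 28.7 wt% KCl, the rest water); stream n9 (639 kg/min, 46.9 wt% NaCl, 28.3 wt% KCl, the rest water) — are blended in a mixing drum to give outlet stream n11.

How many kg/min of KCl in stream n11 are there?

KCl out = KCl in = 1670×0.287 + 639×0.283 = 660.13 kg/min.

660.1 kg/min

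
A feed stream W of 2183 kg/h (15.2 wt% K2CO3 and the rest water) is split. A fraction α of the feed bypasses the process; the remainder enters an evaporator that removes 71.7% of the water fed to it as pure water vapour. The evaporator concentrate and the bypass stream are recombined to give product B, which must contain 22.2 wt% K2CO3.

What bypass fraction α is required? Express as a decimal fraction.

All 2183×0.152 = 331.82 kg/h of K2CO3 reaches B, so B = 331.82/0.222 = 1494.7 kg/h and vapour = 688.33 kg/h.
The evaporator receives (1−α)·2183 of feed at 0.848 water and removes 0.717 of that water:
0.717×0.848×(1−α)×2183 = 688.33
(1−α) = 688.33/1327.3 = 0.5186;  α = 0.4814.

0.481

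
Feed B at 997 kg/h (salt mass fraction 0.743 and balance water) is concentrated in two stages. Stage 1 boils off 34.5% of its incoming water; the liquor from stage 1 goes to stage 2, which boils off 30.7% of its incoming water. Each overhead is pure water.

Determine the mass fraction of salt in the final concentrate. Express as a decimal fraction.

0.864

water in feed = 997×0.257 = 256.23 kg/h.
After stage 1: water left = (1−0.345)×256.23 = 167.83; stream total = 908.6 kg/h.
After stage 2: water left = (1−0.307)×167.83 = 116.31; final concentrate = 857.08 kg/h.
salt fraction = 740.77/857.08 = 0.864.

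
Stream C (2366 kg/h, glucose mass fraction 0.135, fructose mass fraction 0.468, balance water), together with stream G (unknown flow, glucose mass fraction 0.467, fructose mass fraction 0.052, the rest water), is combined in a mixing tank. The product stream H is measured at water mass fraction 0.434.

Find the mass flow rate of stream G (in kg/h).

1863 kg/h

Let G be the unknown flow. Total out = 2366 + G.
water balance: 939.3 + 0.481·G = 0.434·(2366 + G)
(0.481 − 0.434)·G = 0.434×2366 − 939.3 = 87.542
G = 87.542 / 0.047 = 1862.6 kg/h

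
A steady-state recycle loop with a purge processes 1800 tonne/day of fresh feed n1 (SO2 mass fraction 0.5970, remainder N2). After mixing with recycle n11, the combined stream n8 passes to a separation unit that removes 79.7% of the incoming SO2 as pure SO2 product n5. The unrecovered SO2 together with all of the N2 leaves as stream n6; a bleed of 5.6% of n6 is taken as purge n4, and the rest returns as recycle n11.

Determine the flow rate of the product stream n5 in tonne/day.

1059 tonne/day

SO2 in n8: m_A = 1800×0.597 + (1−0.056)·(1−0.797)·m_A, so m_A = 1074.6/0.8084 = 1329.3 tonne/day.
Product n5 = 0.797×1329.3 = 1059.5 tonne/day.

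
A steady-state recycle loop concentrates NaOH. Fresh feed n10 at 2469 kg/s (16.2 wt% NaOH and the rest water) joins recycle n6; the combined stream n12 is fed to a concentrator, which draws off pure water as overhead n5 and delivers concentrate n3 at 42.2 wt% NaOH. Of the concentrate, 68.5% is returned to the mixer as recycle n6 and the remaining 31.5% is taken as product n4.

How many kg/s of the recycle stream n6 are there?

Overall NaOH balance (none leaves overhead): NaOH in fresh feed = NaOH in product, i.e. 2469×0.162 = (1−0.685)·n3·0.422.
n3 = 399.98/(0.422×0.315) = 3008.9 kg/s.
Recycle n6 = 0.685×3008.9 = 2061.1 kg/s.

2061 kg/s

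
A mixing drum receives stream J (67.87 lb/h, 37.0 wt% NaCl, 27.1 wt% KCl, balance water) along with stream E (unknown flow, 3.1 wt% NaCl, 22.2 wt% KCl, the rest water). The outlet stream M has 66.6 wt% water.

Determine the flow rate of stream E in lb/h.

Let E be the unknown flow. Total out = 67.87 + E.
water balance: 24.365 + 0.747·E = 0.666·(67.87 + E)
(0.747 − 0.666)·E = 0.666×67.87 − 24.365 = 20.836
E = 20.836 / 0.081 = 257.24 lb/h

257.2 lb/h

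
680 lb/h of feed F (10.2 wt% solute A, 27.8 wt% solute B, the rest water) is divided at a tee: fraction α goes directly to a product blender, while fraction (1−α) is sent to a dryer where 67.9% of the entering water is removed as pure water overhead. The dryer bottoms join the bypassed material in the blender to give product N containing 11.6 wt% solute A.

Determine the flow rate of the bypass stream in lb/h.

All 680×0.102 = 69.36 lb/h of solute A reaches N, so N = 69.36/0.116 = 597.93 lb/h and vapour = 82.069 lb/h.
The evaporator receives (1−α)·680 of feed at 0.620 water and removes 0.679 of that water:
0.679×0.620×(1−α)×680 = 82.069
(1−α) = 82.069/286.27 = 0.2867;  α = 0.7133.
Bypass flow = 0.7133×680 = 485.05 lb/h.

485.1 lb/h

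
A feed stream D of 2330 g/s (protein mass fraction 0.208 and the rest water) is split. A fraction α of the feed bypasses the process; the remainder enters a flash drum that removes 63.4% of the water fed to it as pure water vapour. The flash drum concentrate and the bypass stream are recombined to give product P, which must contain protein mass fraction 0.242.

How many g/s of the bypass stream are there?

All 2330×0.208 = 484.64 g/s of protein reaches P, so P = 484.64/0.242 = 2002.6 g/s and vapour = 327.36 g/s.
The evaporator receives (1−α)·2330 of feed at 0.792 water and removes 0.634 of that water:
0.634×0.792×(1−α)×2330 = 327.36
(1−α) = 327.36/1170 = 0.2798;  α = 0.7202.
Bypass flow = 0.7202×2330 = 1678.1 g/s.

1678 g/s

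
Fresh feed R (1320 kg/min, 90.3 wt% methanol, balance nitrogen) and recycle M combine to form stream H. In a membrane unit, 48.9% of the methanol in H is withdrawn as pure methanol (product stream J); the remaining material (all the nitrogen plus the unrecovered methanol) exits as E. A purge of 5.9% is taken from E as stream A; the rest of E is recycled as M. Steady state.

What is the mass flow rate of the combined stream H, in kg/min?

4466 kg/min

nitrogen enters only via R and leaves only via the purge: 1320×0.097 = 0.059×(nitrogen in E), and the membrane unit passes all nitrogen, so nitrogen in H = nitrogen in E = 2170.2 kg/min.
methanol in H: m_A = 1320×0.903 + (1−0.059)·(1−0.489)·m_A, so m_A = 1192/0.5191 = 2296 kg/min.
H = 2296 + 2170.2 = 4466.2 kg/min.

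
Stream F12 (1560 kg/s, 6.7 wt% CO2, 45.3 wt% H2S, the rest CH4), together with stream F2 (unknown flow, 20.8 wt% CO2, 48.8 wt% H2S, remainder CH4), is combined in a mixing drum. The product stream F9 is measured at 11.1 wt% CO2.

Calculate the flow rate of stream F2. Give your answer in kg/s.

Let F2 be the unknown flow. Total out = 1560 + F2.
CO2 balance: 104.52 + 0.208·F2 = 0.111·(1560 + F2)
(0.208 − 0.111)·F2 = 0.111×1560 − 104.52 = 68.64
F2 = 68.64 / 0.097 = 707.63 kg/s

707.6 kg/s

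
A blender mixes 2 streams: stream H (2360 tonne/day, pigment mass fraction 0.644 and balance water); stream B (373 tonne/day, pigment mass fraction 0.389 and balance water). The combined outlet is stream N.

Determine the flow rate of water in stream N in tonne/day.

1068 tonne/day

water out = water in = 2360×0.356 + 373×0.611 = 1068.1 tonne/day.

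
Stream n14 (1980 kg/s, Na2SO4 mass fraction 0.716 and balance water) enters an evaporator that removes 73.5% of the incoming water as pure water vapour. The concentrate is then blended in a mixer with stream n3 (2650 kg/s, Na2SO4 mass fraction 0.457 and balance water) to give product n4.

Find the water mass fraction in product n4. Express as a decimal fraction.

0.377

Vapour removed = 0.735×0.284×1980 = 413.31 kg/s; concentrate = 1566.7 kg/s.
water reaching the mixer = 149.01 (from concentrate) + 2650×0.543 = 1588 kg/s.
Product flow = 1566.7 + 2650 = 4216.7 kg/s; water fraction = 0.377.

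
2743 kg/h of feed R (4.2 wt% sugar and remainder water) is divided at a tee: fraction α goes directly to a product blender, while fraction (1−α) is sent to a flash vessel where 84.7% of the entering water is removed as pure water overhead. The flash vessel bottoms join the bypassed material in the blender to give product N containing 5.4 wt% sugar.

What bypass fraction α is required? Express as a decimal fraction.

0.726

All 2743×0.042 = 115.21 kg/h of sugar reaches N, so N = 115.21/0.054 = 2133.4 kg/h and vapour = 609.56 kg/h.
The evaporator receives (1−α)·2743 of feed at 0.958 water and removes 0.847 of that water:
0.847×0.958×(1−α)×2743 = 609.56
(1−α) = 609.56/2225.7 = 0.2739;  α = 0.7261.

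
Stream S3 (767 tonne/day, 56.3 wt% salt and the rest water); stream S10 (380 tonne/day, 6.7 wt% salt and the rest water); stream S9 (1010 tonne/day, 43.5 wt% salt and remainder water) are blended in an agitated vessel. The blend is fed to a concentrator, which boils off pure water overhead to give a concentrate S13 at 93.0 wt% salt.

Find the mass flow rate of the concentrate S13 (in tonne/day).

964.1 tonne/day

salt entering = 767×0.563 + 380×0.067 + 1010×0.435 = 896.63 tonne/day.
All salt reports to S13, so S13 = 896.63/0.930 = 964.12 tonne/day.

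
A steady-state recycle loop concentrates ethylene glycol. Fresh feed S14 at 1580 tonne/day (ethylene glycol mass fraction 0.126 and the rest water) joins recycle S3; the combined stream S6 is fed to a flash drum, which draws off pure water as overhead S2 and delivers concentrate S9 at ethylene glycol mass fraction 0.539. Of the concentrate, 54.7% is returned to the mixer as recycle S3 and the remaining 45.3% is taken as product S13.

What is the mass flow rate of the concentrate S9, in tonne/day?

Overall ethylene glycol balance (none leaves overhead): ethylene glycol in fresh feed = ethylene glycol in product, i.e. 1580×0.126 = (1−0.547)·S9·0.539.
S9 = 199.08/(0.539×0.453) = 815.34 tonne/day.

815.3 tonne/day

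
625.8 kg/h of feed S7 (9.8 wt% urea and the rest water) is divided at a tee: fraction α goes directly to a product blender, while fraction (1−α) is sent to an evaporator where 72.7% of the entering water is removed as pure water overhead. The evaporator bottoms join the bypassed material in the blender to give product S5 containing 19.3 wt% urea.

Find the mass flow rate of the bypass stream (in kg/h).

All 625.8×0.098 = 61.328 kg/h of urea reaches S5, so S5 = 61.328/0.193 = 317.76 kg/h and vapour = 308.04 kg/h.
The evaporator receives (1−α)·625.8 of feed at 0.902 water and removes 0.727 of that water:
0.727×0.902×(1−α)×625.8 = 308.04
(1−α) = 308.04/410.37 = 0.7506;  α = 0.2494.
Bypass flow = 0.2494×625.8 = 156.06 kg/h.

156.1 kg/h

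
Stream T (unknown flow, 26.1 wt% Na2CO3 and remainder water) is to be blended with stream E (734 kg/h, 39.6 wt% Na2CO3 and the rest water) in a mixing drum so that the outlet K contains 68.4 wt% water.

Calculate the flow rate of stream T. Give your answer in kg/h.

Let T be the unknown flow. Total out = 734 + T.
water balance: 443.34 + 0.739·T = 0.684·(734 + T)
(0.739 − 0.684)·T = 0.684×734 − 443.34 = 58.72
T = 58.72 / 0.055 = 1067.6 kg/h

1068 kg/h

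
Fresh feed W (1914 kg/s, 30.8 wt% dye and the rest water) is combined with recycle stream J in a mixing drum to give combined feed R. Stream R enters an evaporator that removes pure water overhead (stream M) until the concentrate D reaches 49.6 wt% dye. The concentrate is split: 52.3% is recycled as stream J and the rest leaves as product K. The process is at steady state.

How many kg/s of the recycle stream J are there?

Overall dye balance (none leaves overhead): dye in fresh feed = dye in product, i.e. 1914×0.308 = (1−0.523)·D·0.496.
D = 589.51/(0.496×0.477) = 2491.7 kg/s.
Recycle J = 0.523×2491.7 = 1303.1 kg/s.

1303 kg/s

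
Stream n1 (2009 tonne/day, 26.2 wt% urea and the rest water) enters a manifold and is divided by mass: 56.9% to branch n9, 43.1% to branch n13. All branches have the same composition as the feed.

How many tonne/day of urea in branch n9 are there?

Branch n9 total = 0.569×2009 = 1143.1 tonne/day.
urea in n9 = 0.262×1143.1 = 299.5 tonne/day.

299.5 tonne/day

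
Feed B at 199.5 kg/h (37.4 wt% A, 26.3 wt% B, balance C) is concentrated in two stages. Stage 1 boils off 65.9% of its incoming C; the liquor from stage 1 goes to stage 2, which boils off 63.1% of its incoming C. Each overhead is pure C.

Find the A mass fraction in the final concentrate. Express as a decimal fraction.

0.548

C in feed = 199.5×0.363 = 72.418 kg/h.
After stage 1: C left = (1−0.659)×72.418 = 24.695; stream total = 151.78 kg/h.
After stage 2: C left = (1−0.631)×24.695 = 9.1123; final concentrate = 136.19 kg/h.
A fraction = 74.613/136.19 = 0.548.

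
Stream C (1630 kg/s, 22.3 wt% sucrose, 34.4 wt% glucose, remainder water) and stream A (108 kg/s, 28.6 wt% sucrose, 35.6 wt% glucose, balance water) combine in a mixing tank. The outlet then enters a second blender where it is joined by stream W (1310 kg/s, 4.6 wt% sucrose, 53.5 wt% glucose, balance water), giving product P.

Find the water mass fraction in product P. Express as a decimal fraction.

Overall, product flow = 3048 kg/s.
water in = 1630×0.433 + 108×0.358 + 1310×0.419 = 1293.3 kg/s.
water fraction in P = 0.4243.

0.4243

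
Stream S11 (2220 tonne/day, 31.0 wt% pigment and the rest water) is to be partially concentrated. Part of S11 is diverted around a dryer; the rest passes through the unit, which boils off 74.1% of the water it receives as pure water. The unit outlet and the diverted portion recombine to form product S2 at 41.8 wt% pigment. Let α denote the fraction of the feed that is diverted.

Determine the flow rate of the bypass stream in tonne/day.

1098 tonne/day

All 2220×0.310 = 688.2 tonne/day of pigment reaches S2, so S2 = 688.2/0.418 = 1646.4 tonne/day and vapour = 573.59 tonne/day.
The evaporator receives (1−α)·2220 of feed at 0.690 water and removes 0.741 of that water:
0.741×0.690×(1−α)×2220 = 573.59
(1−α) = 573.59/1135.1 = 0.5053;  α = 0.4947.
Bypass flow = 0.4947×2220 = 1098.2 tonne/day.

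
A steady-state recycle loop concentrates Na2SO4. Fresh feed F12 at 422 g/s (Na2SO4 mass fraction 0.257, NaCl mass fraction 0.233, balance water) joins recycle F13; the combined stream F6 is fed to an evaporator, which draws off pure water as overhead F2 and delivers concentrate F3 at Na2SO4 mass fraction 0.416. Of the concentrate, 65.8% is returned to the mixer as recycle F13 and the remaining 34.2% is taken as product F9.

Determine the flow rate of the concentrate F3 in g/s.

Overall Na2SO4 balance (none leaves overhead): Na2SO4 in fresh feed = Na2SO4 in product, i.e. 422×0.257 = (1−0.658)·F3·0.416.
F3 = 108.45/(0.416×0.342) = 762.3 g/s.

762.3 g/s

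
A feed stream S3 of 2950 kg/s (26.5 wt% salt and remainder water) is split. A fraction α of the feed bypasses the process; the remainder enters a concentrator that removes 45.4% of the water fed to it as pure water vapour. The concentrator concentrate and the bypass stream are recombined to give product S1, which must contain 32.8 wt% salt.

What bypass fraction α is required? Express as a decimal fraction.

All 2950×0.265 = 781.75 kg/s of salt reaches S1, so S1 = 781.75/0.328 = 2383.4 kg/s and vapour = 566.62 kg/s.
The evaporator receives (1−α)·2950 of feed at 0.735 water and removes 0.454 of that water:
0.454×0.735×(1−α)×2950 = 566.62
(1−α) = 566.62/984.39 = 0.5756;  α = 0.4244.

0.424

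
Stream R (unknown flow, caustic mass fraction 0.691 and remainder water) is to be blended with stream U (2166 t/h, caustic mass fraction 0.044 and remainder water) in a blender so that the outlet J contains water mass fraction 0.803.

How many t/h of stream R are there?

Let R be the unknown flow. Total out = 2166 + R.
water balance: 2070.7 + 0.309·R = 0.803·(2166 + R)
(0.309 − 0.803)·R = 0.803×2166 − 2070.7 = -331.4
R = -331.4 / -0.494 = 670.85 t/h

670.8 t/h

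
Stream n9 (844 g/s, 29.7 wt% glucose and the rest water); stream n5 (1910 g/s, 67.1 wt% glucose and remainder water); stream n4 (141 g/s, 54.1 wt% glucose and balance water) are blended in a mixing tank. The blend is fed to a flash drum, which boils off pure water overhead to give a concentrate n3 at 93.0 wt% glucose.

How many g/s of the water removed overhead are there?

glucose entering = 844×0.297 + 1910×0.671 + 141×0.541 = 1608.6 g/s.
All glucose reports to n3, so n3 = 1608.6/0.930 = 1729.6 g/s.
Total feed = 2895 g/s; overhead = 2895 − 1729.6 = 1165.4 g/s.

1165 g/s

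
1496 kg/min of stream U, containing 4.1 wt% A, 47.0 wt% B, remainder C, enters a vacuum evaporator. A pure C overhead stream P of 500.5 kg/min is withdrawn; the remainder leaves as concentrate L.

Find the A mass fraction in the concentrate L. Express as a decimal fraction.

0.0616

A is not removed: 1496×0.041 = 61.336 kg/min of A enters L.
Concentrate = 1496 − 500.5 = 995.5 kg/min.
Mass fraction = 61.336/995.5 = 0.0616.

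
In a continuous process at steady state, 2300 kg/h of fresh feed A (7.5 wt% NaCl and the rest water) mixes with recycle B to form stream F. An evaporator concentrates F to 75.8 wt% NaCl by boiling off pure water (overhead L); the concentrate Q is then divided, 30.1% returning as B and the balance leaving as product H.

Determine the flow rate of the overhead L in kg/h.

2072 kg/h

Overall NaCl balance (none leaves overhead): NaCl in fresh feed = NaCl in product, i.e. 2300×0.075 = (1−0.301)·Q·0.758.
Q = 172.5/(0.758×0.699) = 325.57 kg/h.
Recycle B = 0.301×325.57 = 97.996 kg/h.
Combined feed F = 2300 + 97.996 = 2398 kg/h.
Overhead L = F − Q = 2398 − 325.57 = 2072.4 kg/h.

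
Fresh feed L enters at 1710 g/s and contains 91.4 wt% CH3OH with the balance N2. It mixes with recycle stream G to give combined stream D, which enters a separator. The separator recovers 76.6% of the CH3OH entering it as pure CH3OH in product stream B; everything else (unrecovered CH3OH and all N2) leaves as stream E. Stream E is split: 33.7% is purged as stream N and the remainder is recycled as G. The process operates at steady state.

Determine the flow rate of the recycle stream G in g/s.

576.3 g/s

N2 enters only via L and leaves only via the purge: 1710×0.086 = 0.337×(N2 in E), and the separator passes all N2, so N2 in D = N2 in E = 436.38 g/s.
CH3OH in D: m_A = 1710×0.914 + (1−0.337)·(1−0.766)·m_A, so m_A = 1562.9/0.8449 = 1849.9 g/s.
E = (1−0.766)×1849.9 + 436.38 = 869.27 g/s.
Recycle G = (1−0.337)×869.27 = 576.32 g/s.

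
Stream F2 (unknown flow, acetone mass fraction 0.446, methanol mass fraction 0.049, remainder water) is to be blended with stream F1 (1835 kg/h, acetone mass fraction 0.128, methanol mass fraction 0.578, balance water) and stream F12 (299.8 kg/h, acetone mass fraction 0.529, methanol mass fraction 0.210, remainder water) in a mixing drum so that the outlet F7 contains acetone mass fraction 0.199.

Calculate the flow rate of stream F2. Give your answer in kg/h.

Let F2 be the unknown flow. Total out = 2134.8 + F2.
acetone balance: 393.47 + 0.446·F2 = 0.199·(2134.8 + F2)
(0.446 − 0.199)·F2 = 0.199×2134.8 − 393.47 = 31.351
F2 = 31.351 / 0.247 = 126.93 kg/h

126.9 kg/h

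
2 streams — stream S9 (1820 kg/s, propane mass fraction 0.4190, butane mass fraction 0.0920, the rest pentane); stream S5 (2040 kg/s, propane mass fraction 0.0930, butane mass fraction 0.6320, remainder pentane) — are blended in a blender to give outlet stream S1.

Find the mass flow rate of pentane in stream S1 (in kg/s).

pentane out = pentane in = 1820×0.489 + 2040×0.275 = 1451 kg/s.

1451 kg/s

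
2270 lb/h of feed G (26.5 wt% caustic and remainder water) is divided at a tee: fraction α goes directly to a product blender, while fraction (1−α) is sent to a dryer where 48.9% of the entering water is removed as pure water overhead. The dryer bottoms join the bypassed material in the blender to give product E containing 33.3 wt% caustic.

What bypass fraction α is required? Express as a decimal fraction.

All 2270×0.265 = 601.55 lb/h of caustic reaches E, so E = 601.55/0.333 = 1806.5 lb/h and vapour = 463.54 lb/h.
The evaporator receives (1−α)·2270 of feed at 0.735 water and removes 0.489 of that water:
0.489×0.735×(1−α)×2270 = 463.54
(1−α) = 463.54/815.87 = 0.5682;  α = 0.4318.

0.432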